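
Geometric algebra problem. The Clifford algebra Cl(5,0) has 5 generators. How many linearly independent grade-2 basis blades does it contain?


Number of grade-k basis blades in Cl(p,q) with n = p + q is C(n, k).
n = 5 + 0 = 5
C(5, 2) = 5! / (2! * 3!)
= 120 / (2 * 6)
= 10


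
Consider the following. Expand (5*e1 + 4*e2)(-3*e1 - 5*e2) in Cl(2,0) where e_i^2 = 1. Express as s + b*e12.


Expand: (5*e1 + 4*e2)(-3*e1 - 5*e2)
= 5*(-3)*e1e1 + 5*(-5)*e1e2 + 4*(-3)*e2e1 + 4*(-5)*e2e2
Using e1^2 = e2^2 = 1, e2e1 = -e1e2:
Scalar part s = 5*(-3) + 4*(-5) = -15 + (-20) = -35
Bivector part b = 5*(-5) - 4*(-3) = -25 - (-12) = -13
uv = -35 - 13*e12


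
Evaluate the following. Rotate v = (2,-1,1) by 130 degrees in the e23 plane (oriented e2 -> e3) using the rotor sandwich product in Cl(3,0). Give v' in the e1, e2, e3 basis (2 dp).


Rotor R = cos(65deg) - sin(65deg)*e23
Rotation angle theta = 2 * 65 = 130 degrees in the e23 plane (e2 -> e3).
The component perpendicular to the plane (e1) is invariant: v'_1 = v1 = 2.00
cos(130deg) = -0.6428, sin(130deg) = 0.7660
v'_2 = v2*cos(theta) - v3*sin(theta) = -1*(-0.6428) - 1*0.7660 = -0.12
v'_3 = v2*sin(theta) + v3*cos(theta) = -1*0.7660 + 1*(-0.6428) = -1.41
v' = 2.00*e1 - 0.12*e2 - 1.41*e3


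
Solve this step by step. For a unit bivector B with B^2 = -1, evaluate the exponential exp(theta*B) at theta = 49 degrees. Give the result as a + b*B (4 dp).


For a unit bivector B with B^2 = -1, the exponential series gives
e^(theta*B) = cos(theta) + sin(theta)*B (the GA analogue of Euler's formula).
theta = 49 degrees = 0.855211 rad
cos(49 deg) = 0.6561
sin(49 deg) = 0.7547
exp(theta*B) = 0.6561 + 0.7547*B


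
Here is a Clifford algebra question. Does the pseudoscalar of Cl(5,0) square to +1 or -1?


The pseudoscalar I = e1...e_n (product of all n generators) of Cl(p,q) satisfies I^2 = (-1)^(q + n(n-1)/2).
p = 5, q = 0, n = p + q = 5
n(n-1)/2 = 5 * 4 / 2 = 10
Exponent = q + n(n-1)/2 = 0 + 10 = 10
I^2 = (-1)^10 = +1


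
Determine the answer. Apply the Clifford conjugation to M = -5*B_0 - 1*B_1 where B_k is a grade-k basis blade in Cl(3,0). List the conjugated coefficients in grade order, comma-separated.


Clifford conjugate sign for grade k: (-1)^(k(k+1)/2)
Grade 0: (-1)^(0*1/2) = (-1)^0 = 1, coeff -5 -> -5
Grade 1: (-1)^(1*2/2) = (-1)^1 = -1, coeff -1 -> 1
Conjugated coefficients: -5, 1


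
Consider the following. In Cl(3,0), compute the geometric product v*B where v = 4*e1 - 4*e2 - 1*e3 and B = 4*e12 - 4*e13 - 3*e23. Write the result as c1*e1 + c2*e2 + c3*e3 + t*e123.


vB has grade-1 (vector) and grade-3 (trivector) parts: vB = (v _| B) + (v ^ B).
Vector part <vB>_1:
  e1: -v2*b12 - v3*b13 = -(-4)*(4) - (-1)*(-4) = 12
  e2: v1*b12 - v3*b23 = (4)*(4) - (-1)*(-3) = 13
  e3: v1*b13 + v2*b23 = (4)*(-4) + (-4)*(-3) = -4
Trivector part <vB>_3:
  e123: v1*b23 - v2*b13 + v3*b12 = (4)*(-3) - (-4)*(-4) + (-1)*(4) = -32
vB = 12*e1 + 13*e2 - 4*e3 - 32*e123


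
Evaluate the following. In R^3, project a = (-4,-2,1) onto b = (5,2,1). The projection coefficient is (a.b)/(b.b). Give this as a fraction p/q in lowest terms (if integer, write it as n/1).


Projection coefficient = (a . b) / (b . b)
a . b = (-4)*5 + (-2)*2 + 1*1
= -20 + (-4) + 1 = -23
b . b = 5^2 + 2^2 + 1^2
= 25 + 4 + 1 = 30
Coefficient = -23/30
In lowest terms: -23/30


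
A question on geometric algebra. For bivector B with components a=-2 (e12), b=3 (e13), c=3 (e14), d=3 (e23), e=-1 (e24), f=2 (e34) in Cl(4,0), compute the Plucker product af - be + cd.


Plucker relation: af - be + cd
a*f = (-2)*2 = -4
b*e = 3*(-1) = -3
c*d = 3*3 = 9
af - be + cd = -4 - (-3) + 9
= 8


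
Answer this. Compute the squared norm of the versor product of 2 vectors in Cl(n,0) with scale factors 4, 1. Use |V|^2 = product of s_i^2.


Each vector v_i has |v_i|^2 = s_i^2
Squared scales: 4^2 = 16, 1^2 = 1
|V|^2 = 16 * 1
= 16


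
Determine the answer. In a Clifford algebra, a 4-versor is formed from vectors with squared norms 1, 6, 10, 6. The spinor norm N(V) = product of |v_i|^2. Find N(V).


Spinor norm N(V) = |v1|^2 * |v2|^2 * ... * |v4|^2
= 1 * 6 * 10 * 6
Running product: 1, 6, 60, 360
N(V) = 360


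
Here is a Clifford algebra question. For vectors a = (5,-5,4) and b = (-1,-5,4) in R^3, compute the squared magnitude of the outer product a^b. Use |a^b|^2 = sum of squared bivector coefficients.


a wedge b = (a1*b2 - a2*b1)*e12 + (a1*b3 - a3*b1)*e13 + (a2*b3 - a3*b2)*e23
e12 coeff: 5*(-5) - (-5)*(-1) = -25 - 5 = -30
e13 coeff: 5*4 - 4*(-1) = 20 - (-4) = 24
e23 coeff: (-5)*4 - 4*(-5) = -20 - (-20) = 0
|a wedge b|^2 = (-30)^2 + 24^2 + 0^2
= 900 + 576 + 0
= 1476


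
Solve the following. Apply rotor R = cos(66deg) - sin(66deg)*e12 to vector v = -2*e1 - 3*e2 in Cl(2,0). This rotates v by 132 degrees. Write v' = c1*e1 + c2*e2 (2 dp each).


Rotor R = cos(66deg) - sin(66deg)*e12
Rotation angle theta = 2 * 66 = 132 degrees
v' = R*v*~R rotates v by theta.
cos(132deg) = -0.6691, sin(132deg) = 0.7431
v'_1 = -2*cos(132deg) - (-3)*sin(132deg)
= -2*(-0.6691) - (-3)*0.7431
= 3.57
v'_2 = -2*sin(132deg) + (-3)*cos(132deg)
= -2*0.7431 + (-3)*(-0.6691)
= 0.52
v' = 3.57*e1 + 0.52*e2


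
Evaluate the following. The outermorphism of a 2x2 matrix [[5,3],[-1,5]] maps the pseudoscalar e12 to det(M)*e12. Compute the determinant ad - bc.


The outermorphism of a linear map f sends e1^e2 to f(e1)^f(e2).
f(e1) = 5*e1 - 1*e2
f(e2) = 3*e1 + 5*e2
f(e1) ^ f(e2) = (5*e1 - 1*e2) ^ (3*e1 + 5*e2)
= 5*5*e12 + (-1)*3*e21
= (25 - (-3))*e12
= 28*e12
Coefficient = 28


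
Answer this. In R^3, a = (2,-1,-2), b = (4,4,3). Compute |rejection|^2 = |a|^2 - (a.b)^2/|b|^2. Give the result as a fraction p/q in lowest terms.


|a|^2 = 2^2 + (-1)^2 + (-2)^2 = 9
|b|^2 = 4^2 + 4^2 + 3^2 = 41
a . b = 2*4 + (-1)*4 + (-2)*3 = -2
(a.b)^2 = (-2)^2 = 4
|rej|^2 = 9 - 4/41
= (369 - 4)/41
= 365/41
In lowest terms: 365/41


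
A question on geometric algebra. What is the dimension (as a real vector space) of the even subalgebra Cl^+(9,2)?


Even subalgebra dimension = 2^(n-1)
n = 9 + 2 = 11
2^(11 - 1) = 2^10 = 1024
Verification: sum of C(11,k) for even k = 1 + 55 + 330 + 462 + 165 + 11 = 1024
Result = 1024


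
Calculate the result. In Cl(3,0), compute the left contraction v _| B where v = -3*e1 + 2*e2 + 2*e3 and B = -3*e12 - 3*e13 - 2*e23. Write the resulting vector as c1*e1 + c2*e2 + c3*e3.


Left contraction v _| B = <vB>_1 (grade-1 part of the geometric product vB).
Using e1_|e12 = e2, e2_|e12 = -e1, e1_|e13 = e3, e3_|e13 = -e1, e2_|e23 = e3, e3_|e23 = -e2:
e1 coeff: -v2*b12 - v3*b13 = -(2)*(-3) - (2)*(-3) = 12
e2 coeff: v1*b12 - v3*b23 = (-3)*(-3) - (2)*(-2) = 13
e3 coeff: v1*b13 + v2*b23 = (-3)*(-3) + (2)*(-2) = 5
v _| B = 12*e1 + 13*e2 + 5*e3


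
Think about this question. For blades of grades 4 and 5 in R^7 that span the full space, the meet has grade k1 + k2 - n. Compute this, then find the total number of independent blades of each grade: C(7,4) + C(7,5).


Meet grade = grade(A) + grade(B) - n
= 4 + 5 - 7 = 2
C(7,4) = 35
C(7,5) = 21
dim_A + dim_B = 35 + 21 = 56


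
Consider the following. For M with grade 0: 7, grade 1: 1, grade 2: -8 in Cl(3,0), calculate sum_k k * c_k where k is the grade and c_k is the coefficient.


Grade-weighted sum = sum of grade_k * coefficient_k
0*7 = 0
1*1 = 1
2*(-8) = -16
Total = 0 + 1 + (-16) = -15


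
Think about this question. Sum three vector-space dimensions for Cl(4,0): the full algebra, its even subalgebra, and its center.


n = 4 + 0 = 4
Total dim = 2^4 = 16
Even subalgebra dim = 2^3 = 8
n is even, so center dim = 1
Sum = 16 + 8 + 1 = 25


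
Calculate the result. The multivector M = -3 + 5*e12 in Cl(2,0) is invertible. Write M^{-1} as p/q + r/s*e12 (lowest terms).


M = -3 + 5*e12, where e12^2 = -1.
Since M commutes with its reverse ~M = a - b*e12, M * ~M = a^2 - b^2*e12^2 = a^2 + b^2.
So M^{-1} = ~M / (a^2 + b^2) = (a - b*e12)/(a^2 + b^2).
a^2 + b^2 = 9 + 25 = 34
Scalar part = -3/34 = -3/34
Bivector coeff = -5/34 = -5/34
M^{-1} = -3/34 - 5/34*e12


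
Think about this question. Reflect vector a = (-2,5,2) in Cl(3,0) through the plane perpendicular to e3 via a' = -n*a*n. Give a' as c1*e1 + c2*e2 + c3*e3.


Reflection formula: a' = -n*a*n, with n = e3 (unit vector, n^2 = 1).
For reflection through hyperplane perp to e3:
The component along e3 flips sign, others stay.
a = (-2, 5, 2)
a' = (-2, 5, -2)
a' = -2*e1 + 5*e2 - 2*e3


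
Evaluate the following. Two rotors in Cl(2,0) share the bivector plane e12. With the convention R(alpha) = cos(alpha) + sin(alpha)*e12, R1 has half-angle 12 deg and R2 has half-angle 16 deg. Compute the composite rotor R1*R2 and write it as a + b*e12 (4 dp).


Same-plane rotors commute and their half-angles add:
R1*R2 = cos(a1 + a2) + sin(a1 + a2)*e12.
a1 + a2 = 12 + 16 = 28 deg
cos(28 deg) = 0.8829
sin(28 deg) = 0.4695
R1*R2 = 0.8829 + 0.4695*e12


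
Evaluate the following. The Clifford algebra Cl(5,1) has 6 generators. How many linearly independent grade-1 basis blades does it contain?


Number of grade-k basis blades in Cl(p,q) with n = p + q is C(n, k).
n = 5 + 1 = 6
C(6, 1) = 6! / (1! * 5!)
= 720 / (1 * 120)
= 6


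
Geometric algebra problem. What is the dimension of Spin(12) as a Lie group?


Spin(n) double-covers SO(n); both have Lie algebra so(n) of dimension n(n-1)/2.
n = 12
n(n-1) = 12 * 11 = 132
dim Spin(12) = 132/2 = 66


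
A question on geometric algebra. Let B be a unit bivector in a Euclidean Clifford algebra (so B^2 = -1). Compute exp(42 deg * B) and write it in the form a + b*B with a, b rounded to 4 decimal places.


For a unit bivector B with B^2 = -1, the exponential series gives
e^(theta*B) = cos(theta) + sin(theta)*B (the GA analogue of Euler's formula).
theta = 42 degrees = 0.733038 rad
cos(42 deg) = 0.7431
sin(42 deg) = 0.6691
exp(theta*B) = 0.7431 + 0.6691*B


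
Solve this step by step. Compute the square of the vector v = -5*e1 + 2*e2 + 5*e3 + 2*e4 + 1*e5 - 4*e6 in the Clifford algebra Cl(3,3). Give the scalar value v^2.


v^2 = sum of c_i^2 * e_i^2
Positive signature terms (e_i^2 = +1): (-5)^2 + 2^2 + 5^2 = 54
Negative signature terms (e_j^2 = -1): 2^2 + 1^2 + (-4)^2 = 21
v^2 = 54 - 21 = 33


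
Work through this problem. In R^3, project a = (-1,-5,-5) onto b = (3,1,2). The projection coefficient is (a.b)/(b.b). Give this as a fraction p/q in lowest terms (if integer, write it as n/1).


Projection coefficient = (a . b) / (b . b)
a . b = (-1)*3 + (-5)*1 + (-5)*2
= -3 + (-5) + (-10) = -18
b . b = 3^2 + 1^2 + 2^2
= 9 + 1 + 4 = 14
Coefficient = -18/14
In lowest terms: -9/7


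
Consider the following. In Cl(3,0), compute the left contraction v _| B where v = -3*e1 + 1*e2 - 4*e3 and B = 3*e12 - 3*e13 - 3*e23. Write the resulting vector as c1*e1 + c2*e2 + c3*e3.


Left contraction v _| B = <vB>_1 (grade-1 part of the geometric product vB).
Using e1_|e12 = e2, e2_|e12 = -e1, e1_|e13 = e3, e3_|e13 = -e1, e2_|e23 = e3, e3_|e23 = -e2:
e1 coeff: -v2*b12 - v3*b13 = -(1)*(3) - (-4)*(-3) = -15
e2 coeff: v1*b12 - v3*b23 = (-3)*(3) - (-4)*(-3) = -21
e3 coeff: v1*b13 + v2*b23 = (-3)*(-3) + (1)*(-3) = 6
v _| B = -15*e1 - 21*e2 + 6*e3


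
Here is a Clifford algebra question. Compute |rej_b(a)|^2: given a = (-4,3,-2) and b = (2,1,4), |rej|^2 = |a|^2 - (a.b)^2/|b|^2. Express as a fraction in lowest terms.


|a|^2 = (-4)^2 + 3^2 + (-2)^2 = 29
|b|^2 = 2^2 + 1^2 + 4^2 = 21
a . b = (-4)*2 + 3*1 + (-2)*4 = -13
(a.b)^2 = (-13)^2 = 169
|rej|^2 = 29 - 169/21
= (609 - 169)/21
= 440/21
In lowest terms: 440/21


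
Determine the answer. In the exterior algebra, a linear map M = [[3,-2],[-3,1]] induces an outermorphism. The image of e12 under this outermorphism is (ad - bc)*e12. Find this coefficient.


The outermorphism of a linear map f sends e1^e2 to f(e1)^f(e2).
f(e1) = 3*e1 - 3*e2
f(e2) = -2*e1 + 1*e2
f(e1) ^ f(e2) = (3*e1 - 3*e2) ^ (-2*e1 + 1*e2)
= 3*1*e12 + (-3)*(-2)*e21
= (3 - 6)*e12
= -3*e12
Coefficient = -3


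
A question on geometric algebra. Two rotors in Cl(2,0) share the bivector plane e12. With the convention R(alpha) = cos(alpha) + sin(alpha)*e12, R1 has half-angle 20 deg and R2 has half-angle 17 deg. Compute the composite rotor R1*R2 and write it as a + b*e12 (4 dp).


Same-plane rotors commute and their half-angles add:
R1*R2 = cos(a1 + a2) + sin(a1 + a2)*e12.
a1 + a2 = 20 + 17 = 37 deg
cos(37 deg) = 0.7986
sin(37 deg) = 0.6018
R1*R2 = 0.7986 + 0.6018*e12


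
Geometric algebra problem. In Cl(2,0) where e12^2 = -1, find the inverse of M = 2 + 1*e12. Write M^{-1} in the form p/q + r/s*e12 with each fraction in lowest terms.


M = 2 + 1*e12, where e12^2 = -1.
Since M commutes with its reverse ~M = a - b*e12, M * ~M = a^2 - b^2*e12^2 = a^2 + b^2.
So M^{-1} = ~M / (a^2 + b^2) = (a - b*e12)/(a^2 + b^2).
a^2 + b^2 = 4 + 1 = 5
Scalar part = 2/5 = 2/5
Bivector coeff = -1/5 = -1/5
M^{-1} = 2/5 - 1/5*e12


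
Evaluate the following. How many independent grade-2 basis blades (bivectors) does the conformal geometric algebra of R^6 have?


The conformal model of R^6 uses Cl(7,1) with m = 6 + 2 = 8 generators.
Number of grade-2 blades = C(m, 2) = C(8, 2)
= 8*7/2 = 28


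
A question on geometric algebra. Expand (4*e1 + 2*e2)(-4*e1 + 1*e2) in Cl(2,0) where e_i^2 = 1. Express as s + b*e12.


Expand: (4*e1 + 2*e2)(-4*e1 + 1*e2)
= 4*(-4)*e1e1 + 4*1*e1e2 + 2*(-4)*e2e1 + 2*1*e2e2
Using e1^2 = e2^2 = 1, e2e1 = -e1e2:
Scalar part s = 4*(-4) + 2*1 = -16 + 2 = -14
Bivector part b = 4*1 - 2*(-4) = 4 - (-8) = 12
uv = -14 + 12*e12


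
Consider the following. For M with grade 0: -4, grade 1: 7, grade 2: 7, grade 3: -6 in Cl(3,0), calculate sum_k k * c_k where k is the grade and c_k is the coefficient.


Grade-weighted sum = sum of grade_k * coefficient_k
0*(-4) = 0
1*7 = 7
2*7 = 14
3*(-6) = -18
Total = 0 + 7 + 14 + (-18) = 3


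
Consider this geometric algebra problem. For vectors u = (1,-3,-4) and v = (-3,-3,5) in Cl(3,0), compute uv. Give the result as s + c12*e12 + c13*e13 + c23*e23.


In Cl(3,0): e_i^2 = 1, e_ie_j = -e_je_i for i != j.
Scalar part = u . v = 1*(-3) + (-3)*(-3) + (-4)*5
= -3 + 9 + (-20) = -14
e12 coeff = 1*(-3) - (-3)*(-3) = -3 - 9 = -12
e13 coeff = 1*5 - (-4)*(-3) = 5 - 12 = -7
e23 coeff = (-3)*5 - (-4)*(-3) = -15 - 12 = -27
uv = -14 - 12*e12 - 7*e13 - 27*e23


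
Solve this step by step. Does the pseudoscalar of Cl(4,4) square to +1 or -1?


The pseudoscalar I = e1...e_n (product of all n generators) of Cl(p,q) satisfies I^2 = (-1)^(q + n(n-1)/2).
p = 4, q = 4, n = p + q = 8
n(n-1)/2 = 8 * 7 / 2 = 28
Exponent = q + n(n-1)/2 = 4 + 28 = 32
I^2 = (-1)^32 = +1


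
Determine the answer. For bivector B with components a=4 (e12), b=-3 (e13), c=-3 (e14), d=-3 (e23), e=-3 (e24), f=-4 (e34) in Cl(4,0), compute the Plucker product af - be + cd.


Plucker relation: af - be + cd
a*f = 4*(-4) = -16
b*e = (-3)*(-3) = 9
c*d = (-3)*(-3) = 9
af - be + cd = -16 - 9 + 9
= -16


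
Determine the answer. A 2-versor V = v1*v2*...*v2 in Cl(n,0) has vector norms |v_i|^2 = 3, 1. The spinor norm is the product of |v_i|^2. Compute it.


Spinor norm N(V) = |v1|^2 * |v2|^2 * ... * |v2|^2
= 3 * 1
Running product: 3, 3
N(V) = 3


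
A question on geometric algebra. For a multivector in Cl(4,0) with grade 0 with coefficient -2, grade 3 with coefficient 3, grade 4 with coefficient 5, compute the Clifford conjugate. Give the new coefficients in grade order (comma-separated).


Clifford conjugate sign for grade k: (-1)^(k(k+1)/2)
Grade 0: (-1)^(0*1/2) = (-1)^0 = 1, coeff -2 -> -2
Grade 3: (-1)^(3*4/2) = (-1)^6 = 1, coeff 3 -> 3
Grade 4: (-1)^(4*5/2) = (-1)^10 = 1, coeff 5 -> 5
Conjugated coefficients: -2, 3, 5


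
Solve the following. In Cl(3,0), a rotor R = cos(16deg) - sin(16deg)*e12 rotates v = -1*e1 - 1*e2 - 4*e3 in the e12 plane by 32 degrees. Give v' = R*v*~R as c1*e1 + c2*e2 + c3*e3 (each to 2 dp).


Rotor R = cos(16deg) - sin(16deg)*e12
Rotation angle theta = 2 * 16 = 32 degrees in the e12 plane (e1 -> e2).
The component perpendicular to the plane (e3) is invariant: v'_3 = v3 = -4.00
cos(32deg) = 0.8480, sin(32deg) = 0.5299
v'_1 = v1*cos(theta) - v2*sin(theta) = -1*0.8480 - (-1)*0.5299 = -0.32
v'_2 = v1*sin(theta) + v2*cos(theta) = -1*0.5299 + (-1)*0.8480 = -1.38
v' = -0.32*e1 - 1.38*e2 - 4.00*e3


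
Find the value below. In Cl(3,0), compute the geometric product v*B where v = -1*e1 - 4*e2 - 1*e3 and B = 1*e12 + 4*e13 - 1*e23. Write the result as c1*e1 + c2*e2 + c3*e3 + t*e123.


vB has grade-1 (vector) and grade-3 (trivector) parts: vB = (v _| B) + (v ^ B).
Vector part <vB>_1:
  e1: -v2*b12 - v3*b13 = -(-4)*(1) - (-1)*(4) = 8
  e2: v1*b12 - v3*b23 = (-1)*(1) - (-1)*(-1) = -2
  e3: v1*b13 + v2*b23 = (-1)*(4) + (-4)*(-1) = 0
Trivector part <vB>_3:
  e123: v1*b23 - v2*b13 + v3*b12 = (-1)*(-1) - (-4)*(4) + (-1)*(1) = 16
vB = 8*e1 - 2*e2 + 0*e3 + 16*e123


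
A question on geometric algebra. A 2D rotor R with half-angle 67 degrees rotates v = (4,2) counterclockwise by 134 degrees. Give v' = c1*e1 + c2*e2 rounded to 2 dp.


Rotor R = cos(67deg) - sin(67deg)*e12
Rotation angle theta = 2 * 67 = 134 degrees
v' = R*v*~R rotates v by theta.
cos(134deg) = -0.6947, sin(134deg) = 0.7193
v'_1 = 4*cos(134deg) - 2*sin(134deg)
= 4*(-0.6947) - 2*0.7193
= -4.22
v'_2 = 4*sin(134deg) + 2*cos(134deg)
= 4*0.7193 + 2*(-0.6947)
= 1.49
v' = -4.22*e1 + 1.49*e2


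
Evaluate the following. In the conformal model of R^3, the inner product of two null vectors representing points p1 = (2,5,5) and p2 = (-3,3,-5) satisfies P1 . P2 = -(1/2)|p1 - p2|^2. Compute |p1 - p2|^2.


p1 - p2 = (5, 2, 10)
|p1 - p2|^2 = 5^2 + 2^2 + 10^2
= 25 + 4 + 100
= 129


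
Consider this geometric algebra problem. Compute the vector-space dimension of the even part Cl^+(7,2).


Even subalgebra dimension = 2^(n-1)
n = 7 + 2 = 9
2^(9 - 1) = 2^8 = 256
Verification: sum of C(9,k) for even k = 1 + 36 + 126 + 84 + 9 = 256
Result = 256


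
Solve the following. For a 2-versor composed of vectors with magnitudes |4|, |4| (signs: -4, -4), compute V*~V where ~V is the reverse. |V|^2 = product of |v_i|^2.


Each vector v_i has |v_i|^2 = s_i^2
Squared scales: (-4)^2 = 16, (-4)^2 = 16
|V|^2 = 16 * 16
= 256


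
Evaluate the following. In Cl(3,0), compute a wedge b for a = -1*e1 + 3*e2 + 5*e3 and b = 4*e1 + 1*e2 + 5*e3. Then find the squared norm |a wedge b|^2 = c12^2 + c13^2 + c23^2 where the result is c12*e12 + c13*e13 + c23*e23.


a wedge b = (a1*b2 - a2*b1)*e12 + (a1*b3 - a3*b1)*e13 + (a2*b3 - a3*b2)*e23
e12 coeff: (-1)*1 - 3*4 = -1 - 12 = -13
e13 coeff: (-1)*5 - 5*4 = -5 - 20 = -25
e23 coeff: 3*5 - 5*1 = 15 - 5 = 10
|a wedge b|^2 = (-13)^2 + (-25)^2 + 10^2
= 169 + 625 + 100
= 894


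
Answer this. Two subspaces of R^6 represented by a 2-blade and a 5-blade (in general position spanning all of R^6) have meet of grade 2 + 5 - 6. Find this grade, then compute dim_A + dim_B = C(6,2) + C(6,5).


Meet grade = grade(A) + grade(B) - n
= 2 + 5 - 6 = 1
C(6,2) = 15
C(6,5) = 6
dim_A + dim_B = 15 + 6 = 21


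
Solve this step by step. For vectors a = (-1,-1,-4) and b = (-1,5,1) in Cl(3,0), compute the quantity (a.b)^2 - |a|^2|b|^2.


a . b = (-1)*(-1) + (-1)*5 + (-4)*1
= 1 + (-5) + (-4) = -8
|a|^2 = (-1)^2 + (-1)^2 + (-4)^2 = 18
|b|^2 = (-1)^2 + 5^2 + 1^2 = 27
(a.b)^2 = (-8)^2 = 64
|a|^2 * |b|^2 = 18 * 27 = 486
Result = 64 - 486 = -422


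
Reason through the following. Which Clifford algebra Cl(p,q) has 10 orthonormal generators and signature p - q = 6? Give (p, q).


We need p + q = 10 and p - q = 6.
Adding: 2p = 10 + 6 = 16, so p = 8.
Then q = 10 - 8 = 2.
(p, q) = (8, 2)


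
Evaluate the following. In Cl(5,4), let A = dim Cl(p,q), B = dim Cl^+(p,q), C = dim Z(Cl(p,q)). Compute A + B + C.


n = 5 + 4 = 9
Total dim = 2^9 = 512
Even subalgebra dim = 2^8 = 256
n is odd, so center dim = 2
Sum = 512 + 256 + 2 = 770


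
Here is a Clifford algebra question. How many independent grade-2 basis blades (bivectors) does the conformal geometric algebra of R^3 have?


The conformal model of R^3 uses Cl(4,1) with m = 3 + 2 = 5 generators.
Number of grade-2 blades = C(m, 2) = C(5, 2)
= 5*4/2 = 10


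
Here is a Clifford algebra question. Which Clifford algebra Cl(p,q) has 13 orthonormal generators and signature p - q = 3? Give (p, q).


We need p + q = 13 and p - q = 3.
Adding: 2p = 13 + 3 = 16, so p = 8.
Then q = 13 - 8 = 5.
(p, q) = (8, 5)


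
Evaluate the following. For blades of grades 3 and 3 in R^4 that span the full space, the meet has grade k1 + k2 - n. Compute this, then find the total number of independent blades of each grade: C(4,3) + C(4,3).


Meet grade = grade(A) + grade(B) - n
= 3 + 3 - 4 = 2
C(4,3) = 4
C(4,3) = 4
dim_A + dim_B = 4 + 4 = 8


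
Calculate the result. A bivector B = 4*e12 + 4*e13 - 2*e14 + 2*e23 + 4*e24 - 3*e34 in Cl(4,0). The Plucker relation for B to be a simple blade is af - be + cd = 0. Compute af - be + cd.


Plucker relation: af - be + cd
a*f = 4*(-3) = -12
b*e = 4*4 = 16
c*d = (-2)*2 = -4
af - be + cd = -12 - 16 + (-4)
= -32


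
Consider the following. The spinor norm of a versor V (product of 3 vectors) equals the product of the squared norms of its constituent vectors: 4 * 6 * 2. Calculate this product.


Spinor norm N(V) = |v1|^2 * |v2|^2 * ... * |v3|^2
= 4 * 6 * 2
Running product: 4, 24, 48
N(V) = 48


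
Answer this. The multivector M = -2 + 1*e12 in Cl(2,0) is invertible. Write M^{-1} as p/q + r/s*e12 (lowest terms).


M = -2 + 1*e12, where e12^2 = -1.
Since M commutes with its reverse ~M = a - b*e12, M * ~M = a^2 - b^2*e12^2 = a^2 + b^2.
So M^{-1} = ~M / (a^2 + b^2) = (a - b*e12)/(a^2 + b^2).
a^2 + b^2 = 4 + 1 = 5
Scalar part = -2/5 = -2/5
Bivector coeff = -1/5 = -1/5
M^{-1} = -2/5 - 1/5*e12


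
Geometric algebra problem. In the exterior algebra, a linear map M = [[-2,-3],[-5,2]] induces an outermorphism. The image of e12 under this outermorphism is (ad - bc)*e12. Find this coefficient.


The outermorphism of a linear map f sends e1^e2 to f(e1)^f(e2).
f(e1) = -2*e1 - 5*e2
f(e2) = -3*e1 + 2*e2
f(e1) ^ f(e2) = (-2*e1 - 5*e2) ^ (-3*e1 + 2*e2)
= (-2)*2*e12 + (-5)*(-3)*e21
= (-4 - 15)*e12
= -19*e12
Coefficient = -19


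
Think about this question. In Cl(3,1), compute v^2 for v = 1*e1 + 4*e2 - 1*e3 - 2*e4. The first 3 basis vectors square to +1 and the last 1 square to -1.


v^2 = sum of c_i^2 * e_i^2
Positive signature terms (e_i^2 = +1): 1^2 + 4^2 + (-1)^2 = 18
Negative signature terms (e_j^2 = -1): (-2)^2 = 4
v^2 = 18 - 4 = 14


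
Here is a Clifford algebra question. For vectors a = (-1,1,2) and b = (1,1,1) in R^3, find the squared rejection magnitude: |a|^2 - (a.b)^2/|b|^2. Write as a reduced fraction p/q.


|a|^2 = (-1)^2 + 1^2 + 2^2 = 6
|b|^2 = 1^2 + 1^2 + 1^2 = 3
a . b = (-1)*1 + 1*1 + 2*1 = 2
(a.b)^2 = 2^2 = 4
|rej|^2 = 6 - 4/3
= (18 - 4)/3
= 14/3
In lowest terms: 14/3


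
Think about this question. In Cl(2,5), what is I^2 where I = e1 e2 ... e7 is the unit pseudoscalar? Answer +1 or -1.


The pseudoscalar I = e1...e_n (product of all n generators) of Cl(p,q) satisfies I^2 = (-1)^(q + n(n-1)/2).
p = 2, q = 5, n = p + q = 7
n(n-1)/2 = 7 * 6 / 2 = 21
Exponent = q + n(n-1)/2 = 5 + 21 = 26
I^2 = (-1)^26 = +1


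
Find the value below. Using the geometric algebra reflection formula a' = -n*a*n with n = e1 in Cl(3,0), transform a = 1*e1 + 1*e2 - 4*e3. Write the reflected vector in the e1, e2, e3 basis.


Reflection formula: a' = -n*a*n, with n = e1 (unit vector, n^2 = 1).
For reflection through hyperplane perp to e1:
The component along e1 flips sign, others stay.
a = (1, 1, -4)
a' = (-1, 1, -4)
a' = -1*e1 + 1*e2 - 4*e3


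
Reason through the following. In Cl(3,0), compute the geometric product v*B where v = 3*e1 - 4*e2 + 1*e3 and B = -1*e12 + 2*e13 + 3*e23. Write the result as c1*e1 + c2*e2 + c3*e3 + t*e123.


vB has grade-1 (vector) and grade-3 (trivector) parts: vB = (v _| B) + (v ^ B).
Vector part <vB>_1:
  e1: -v2*b12 - v3*b13 = -(-4)*(-1) - (1)*(2) = -6
  e2: v1*b12 - v3*b23 = (3)*(-1) - (1)*(3) = -6
  e3: v1*b13 + v2*b23 = (3)*(2) + (-4)*(3) = -6
Trivector part <vB>_3:
  e123: v1*b23 - v2*b13 + v3*b12 = (3)*(3) - (-4)*(2) + (1)*(-1) = 16
vB = -6*e1 - 6*e2 - 6*e3 + 16*e123


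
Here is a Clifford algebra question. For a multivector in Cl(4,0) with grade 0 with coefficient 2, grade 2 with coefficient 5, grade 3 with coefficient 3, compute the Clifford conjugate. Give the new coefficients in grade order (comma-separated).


Clifford conjugate sign for grade k: (-1)^(k(k+1)/2)
Grade 0: (-1)^(0*1/2) = (-1)^0 = 1, coeff 2 -> 2
Grade 2: (-1)^(2*3/2) = (-1)^3 = -1, coeff 5 -> -5
Grade 3: (-1)^(3*4/2) = (-1)^6 = 1, coeff 3 -> 3
Conjugated coefficients: 2, -5, 3


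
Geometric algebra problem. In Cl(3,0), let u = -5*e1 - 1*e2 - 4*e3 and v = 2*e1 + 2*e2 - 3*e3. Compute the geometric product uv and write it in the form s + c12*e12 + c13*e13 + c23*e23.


In Cl(3,0): e_i^2 = 1, e_ie_j = -e_je_i for i != j.
Scalar part = u . v = (-5)*2 + (-1)*2 + (-4)*(-3)
= -10 + (-2) + 12 = 0
e12 coeff = (-5)*2 - (-1)*2 = -10 - (-2) = -8
e13 coeff = (-5)*(-3) - (-4)*2 = 15 - (-8) = 23
e23 coeff = (-1)*(-3) - (-4)*2 = 3 - (-8) = 11
uv = 0 - 8*e12 + 23*e13 + 11*e23


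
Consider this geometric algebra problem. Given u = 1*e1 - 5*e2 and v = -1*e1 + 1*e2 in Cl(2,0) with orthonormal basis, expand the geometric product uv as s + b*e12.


Expand: (1*e1 - 5*e2)(-1*e1 + 1*e2)
= 1*(-1)*e1e1 + 1*1*e1e2 + (-5)*(-1)*e2e1 + (-5)*1*e2e2
Using e1^2 = e2^2 = 1, e2e1 = -e1e2:
Scalar part s = 1*(-1) + (-5)*1 = -1 + (-5) = -6
Bivector part b = 1*1 - (-5)*(-1) = 1 - 5 = -4
uv = -6 - 4*e12


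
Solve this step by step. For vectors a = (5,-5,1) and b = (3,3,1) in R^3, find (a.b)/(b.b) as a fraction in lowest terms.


Projection coefficient = (a . b) / (b . b)
a . b = 5*3 + (-5)*3 + 1*1
= 15 + (-15) + 1 = 1
b . b = 3^2 + 3^2 + 1^2
= 9 + 9 + 1 = 19
Coefficient = 1/19
In lowest terms: 1/19


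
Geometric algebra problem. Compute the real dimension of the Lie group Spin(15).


Spin(n) double-covers SO(n); both have Lie algebra so(n) of dimension n(n-1)/2.
n = 15
n(n-1) = 15 * 14 = 210
dim Spin(15) = 210/2 = 105


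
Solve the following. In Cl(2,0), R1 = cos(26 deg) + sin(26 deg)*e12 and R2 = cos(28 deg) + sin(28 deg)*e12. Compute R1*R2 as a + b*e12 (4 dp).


Same-plane rotors commute and their half-angles add:
R1*R2 = cos(a1 + a2) + sin(a1 + a2)*e12.
a1 + a2 = 26 + 28 = 54 deg
cos(54 deg) = 0.5878
sin(54 deg) = 0.8090
R1*R2 = 0.5878 + 0.8090*e12


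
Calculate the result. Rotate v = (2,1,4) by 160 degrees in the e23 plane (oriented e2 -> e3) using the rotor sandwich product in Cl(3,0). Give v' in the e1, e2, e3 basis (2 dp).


Rotor R = cos(80deg) - sin(80deg)*e23
Rotation angle theta = 2 * 80 = 160 degrees in the e23 plane (e2 -> e3).
The component perpendicular to the plane (e1) is invariant: v'_1 = v1 = 2.00
cos(160deg) = -0.9397, sin(160deg) = 0.3420
v'_2 = v2*cos(theta) - v3*sin(theta) = 1*(-0.9397) - 4*0.3420 = -2.31
v'_3 = v2*sin(theta) + v3*cos(theta) = 1*0.3420 + 4*(-0.9397) = -3.42
v' = 2.00*e1 - 2.31*e2 - 3.42*e3


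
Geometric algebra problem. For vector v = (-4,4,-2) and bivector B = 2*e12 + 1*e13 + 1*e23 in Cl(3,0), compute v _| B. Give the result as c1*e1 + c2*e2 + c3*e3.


Left contraction v _| B = <vB>_1 (grade-1 part of the geometric product vB).
Using e1_|e12 = e2, e2_|e12 = -e1, e1_|e13 = e3, e3_|e13 = -e1, e2_|e23 = e3, e3_|e23 = -e2:
e1 coeff: -v2*b12 - v3*b13 = -(4)*(2) - (-2)*(1) = -6
e2 coeff: v1*b12 - v3*b23 = (-4)*(2) - (-2)*(1) = -6
e3 coeff: v1*b13 + v2*b23 = (-4)*(1) + (4)*(1) = 0
v _| B = -6*e1 - 6*e2 + 0*e3


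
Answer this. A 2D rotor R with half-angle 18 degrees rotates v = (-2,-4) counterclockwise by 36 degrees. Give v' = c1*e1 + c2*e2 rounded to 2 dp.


Rotor R = cos(18deg) - sin(18deg)*e12
Rotation angle theta = 2 * 18 = 36 degrees
v' = R*v*~R rotates v by theta.
cos(36deg) = 0.8090, sin(36deg) = 0.5878
v'_1 = -2*cos(36deg) - (-4)*sin(36deg)
= -2*0.8090 - (-4)*0.5878
= 0.73
v'_2 = -2*sin(36deg) + (-4)*cos(36deg)
= -2*0.5878 + (-4)*0.8090
= -4.41
v' = 0.73*e1 - 4.41*e2


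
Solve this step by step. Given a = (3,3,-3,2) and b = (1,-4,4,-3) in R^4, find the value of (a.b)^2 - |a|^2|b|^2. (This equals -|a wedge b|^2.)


a . b = 3*1 + 3*(-4) + (-3)*4 + 2*(-3)
= 3 + (-12) + (-12) + (-6) = -27
|a|^2 = 3^2 + 3^2 + (-3)^2 + 2^2 = 31
|b|^2 = 1^2 + (-4)^2 + 4^2 + (-3)^2 = 42
(a.b)^2 = (-27)^2 = 729
|a|^2 * |b|^2 = 31 * 42 = 1302
Result = 729 - 1302 = -573


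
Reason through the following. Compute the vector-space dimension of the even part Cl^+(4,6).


Even subalgebra dimension = 2^(n-1)
n = 4 + 6 = 10
2^(10 - 1) = 2^9 = 512
Verification: sum of C(10,k) for even k = 1 + 45 + 210 + 210 + 45 + 1 = 512
Result = 512


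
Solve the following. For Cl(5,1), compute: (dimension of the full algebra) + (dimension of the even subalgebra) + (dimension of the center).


n = 5 + 1 = 6
Total dim = 2^6 = 64
Even subalgebra dim = 2^5 = 32
n is even, so center dim = 1
Sum = 64 + 32 + 1 = 97


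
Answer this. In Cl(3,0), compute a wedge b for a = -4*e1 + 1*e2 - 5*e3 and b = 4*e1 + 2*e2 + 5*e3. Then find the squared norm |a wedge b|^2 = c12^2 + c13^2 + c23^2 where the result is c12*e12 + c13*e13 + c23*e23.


a wedge b = (a1*b2 - a2*b1)*e12 + (a1*b3 - a3*b1)*e13 + (a2*b3 - a3*b2)*e23
e12 coeff: (-4)*2 - 1*4 = -8 - 4 = -12
e13 coeff: (-4)*5 - (-5)*4 = -20 - (-20) = 0
e23 coeff: 1*5 - (-5)*2 = 5 - (-10) = 15
|a wedge b|^2 = (-12)^2 + 0^2 + 15^2
= 144 + 0 + 225
= 369


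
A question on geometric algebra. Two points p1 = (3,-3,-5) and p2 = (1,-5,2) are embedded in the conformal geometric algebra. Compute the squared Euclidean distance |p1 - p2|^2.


p1 - p2 = (2, 2, -7)
|p1 - p2|^2 = 2^2 + 2^2 + (-7)^2
= 4 + 4 + 49
= 57


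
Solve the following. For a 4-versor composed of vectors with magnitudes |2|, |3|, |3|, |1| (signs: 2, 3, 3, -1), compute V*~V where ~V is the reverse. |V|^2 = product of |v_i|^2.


Each vector v_i has |v_i|^2 = s_i^2
Squared scales: 2^2 = 4, 3^2 = 9, 3^2 = 9, (-1)^2 = 1
|V|^2 = 4 * 9 * 9 * 1
= 324


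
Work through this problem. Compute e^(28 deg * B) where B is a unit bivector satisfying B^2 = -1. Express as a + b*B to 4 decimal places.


For a unit bivector B with B^2 = -1, the exponential series gives
e^(theta*B) = cos(theta) + sin(theta)*B (the GA analogue of Euler's formula).
theta = 28 degrees = 0.488692 rad
cos(28 deg) = 0.8829
sin(28 deg) = 0.4695
exp(theta*B) = 0.8829 + 0.4695*B


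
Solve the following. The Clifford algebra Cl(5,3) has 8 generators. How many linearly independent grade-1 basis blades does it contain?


Number of grade-k basis blades in Cl(p,q) with n = p + q is C(n, k).
n = 5 + 3 = 8
C(8, 1) = 8! / (1! * 7!)
= 40320 / (1 * 5040)
= 8


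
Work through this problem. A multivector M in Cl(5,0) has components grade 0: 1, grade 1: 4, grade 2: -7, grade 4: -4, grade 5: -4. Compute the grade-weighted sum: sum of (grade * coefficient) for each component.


Grade-weighted sum = sum of grade_k * coefficient_k
0*1 = 0
1*4 = 4
2*(-7) = -14
4*(-4) = -16
5*(-4) = -20
Total = 0 + 4 + (-14) + (-16) + (-20) = -46


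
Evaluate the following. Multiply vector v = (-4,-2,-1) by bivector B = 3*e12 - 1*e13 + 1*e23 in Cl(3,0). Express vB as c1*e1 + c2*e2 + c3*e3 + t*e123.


vB has grade-1 (vector) and grade-3 (trivector) parts: vB = (v _| B) + (v ^ B).
Vector part <vB>_1:
  e1: -v2*b12 - v3*b13 = -(-2)*(3) - (-1)*(-1) = 5
  e2: v1*b12 - v3*b23 = (-4)*(3) - (-1)*(1) = -11
  e3: v1*b13 + v2*b23 = (-4)*(-1) + (-2)*(1) = 2
Trivector part <vB>_3:
  e123: v1*b23 - v2*b13 + v3*b12 = (-4)*(1) - (-2)*(-1) + (-1)*(3) = -9
vB = 5*e1 - 11*e2 + 2*e3 - 9*e123


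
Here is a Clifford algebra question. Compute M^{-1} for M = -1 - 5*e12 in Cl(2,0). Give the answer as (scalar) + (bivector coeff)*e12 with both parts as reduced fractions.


M = -1 - 5*e12, where e12^2 = -1.
Since M commutes with its reverse ~M = a - b*e12, M * ~M = a^2 - b^2*e12^2 = a^2 + b^2.
So M^{-1} = ~M / (a^2 + b^2) = (a - b*e12)/(a^2 + b^2).
a^2 + b^2 = 1 + 25 = 26
Scalar part = -1/26 = -1/26
Bivector coeff = 5/26 = 5/26
M^{-1} = -1/26 + 5/26*e12


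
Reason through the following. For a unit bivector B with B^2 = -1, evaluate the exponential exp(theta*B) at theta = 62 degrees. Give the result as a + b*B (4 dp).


For a unit bivector B with B^2 = -1, the exponential series gives
e^(theta*B) = cos(theta) + sin(theta)*B (the GA analogue of Euler's formula).
theta = 62 degrees = 1.082104 rad
cos(62 deg) = 0.4695
sin(62 deg) = 0.8829
exp(theta*B) = 0.4695 + 0.8829*B


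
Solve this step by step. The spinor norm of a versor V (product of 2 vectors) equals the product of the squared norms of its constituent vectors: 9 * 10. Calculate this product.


Spinor norm N(V) = |v1|^2 * |v2|^2 * ... * |v2|^2
= 9 * 10
Running product: 9, 90
N(V) = 90


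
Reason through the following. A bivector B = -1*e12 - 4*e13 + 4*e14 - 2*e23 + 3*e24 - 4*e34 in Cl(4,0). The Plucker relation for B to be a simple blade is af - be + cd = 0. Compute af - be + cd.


Plucker relation: af - be + cd
a*f = (-1)*(-4) = 4
b*e = (-4)*3 = -12
c*d = 4*(-2) = -8
af - be + cd = 4 - (-12) + (-8)
= 8


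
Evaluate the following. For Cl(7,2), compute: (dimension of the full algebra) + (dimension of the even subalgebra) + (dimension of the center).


n = 7 + 2 = 9
Total dim = 2^9 = 512
Even subalgebra dim = 2^8 = 256
n is odd, so center dim = 2
Sum = 512 + 256 + 2 = 770


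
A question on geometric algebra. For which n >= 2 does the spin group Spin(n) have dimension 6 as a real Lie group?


dim Spin(n) = dim so(n) = n(n-1)/2.
Solve n(n-1)/2 = 6, i.e. n^2 - n - 12 = 0.
Discriminant = 1 + 8*6 = 49
n = (1 + sqrt(49))/2 = (1 + 7)/2 = 4


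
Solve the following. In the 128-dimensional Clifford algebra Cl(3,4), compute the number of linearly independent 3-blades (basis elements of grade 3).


Number of grade-k basis blades in Cl(p,q) with n = p + q is C(n, k).
n = 3 + 4 = 7
C(7, 3) = 7! / (3! * 4!)
= 5040 / (6 * 24)
= 35


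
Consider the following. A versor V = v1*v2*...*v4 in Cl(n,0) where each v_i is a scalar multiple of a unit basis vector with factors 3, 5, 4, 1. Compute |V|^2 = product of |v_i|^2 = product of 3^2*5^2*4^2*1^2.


Each vector v_i has |v_i|^2 = s_i^2
Squared scales: 3^2 = 9, 5^2 = 25, 4^2 = 16, 1^2 = 1
|V|^2 = 9 * 25 * 16 * 1
= 3600


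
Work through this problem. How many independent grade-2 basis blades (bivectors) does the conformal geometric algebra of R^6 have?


The conformal model of R^6 uses Cl(7,1) with m = 6 + 2 = 8 generators.
Number of grade-2 blades = C(m, 2) = C(8, 2)
= 8*7/2 = 28


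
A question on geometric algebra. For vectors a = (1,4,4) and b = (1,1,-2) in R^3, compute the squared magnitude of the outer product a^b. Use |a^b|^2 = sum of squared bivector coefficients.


a wedge b = (a1*b2 - a2*b1)*e12 + (a1*b3 - a3*b1)*e13 + (a2*b3 - a3*b2)*e23
e12 coeff: 1*1 - 4*1 = 1 - 4 = -3
e13 coeff: 1*(-2) - 4*1 = -2 - 4 = -6
e23 coeff: 4*(-2) - 4*1 = -8 - 4 = -12
|a wedge b|^2 = (-3)^2 + (-6)^2 + (-12)^2
= 9 + 36 + 144
= 189


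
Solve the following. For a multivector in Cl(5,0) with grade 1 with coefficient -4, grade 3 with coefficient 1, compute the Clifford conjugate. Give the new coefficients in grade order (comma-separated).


Clifford conjugate sign for grade k: (-1)^(k(k+1)/2)
Grade 1: (-1)^(1*2/2) = (-1)^1 = -1, coeff -4 -> 4
Grade 3: (-1)^(3*4/2) = (-1)^6 = 1, coeff 1 -> 1
Conjugated coefficients: 4, 1


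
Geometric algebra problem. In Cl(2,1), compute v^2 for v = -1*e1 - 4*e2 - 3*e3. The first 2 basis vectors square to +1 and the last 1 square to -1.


v^2 = sum of c_i^2 * e_i^2
Positive signature terms (e_i^2 = +1): (-1)^2 + (-4)^2 = 17
Negative signature terms (e_j^2 = -1): (-3)^2 = 9
v^2 = 17 - 9 = 8


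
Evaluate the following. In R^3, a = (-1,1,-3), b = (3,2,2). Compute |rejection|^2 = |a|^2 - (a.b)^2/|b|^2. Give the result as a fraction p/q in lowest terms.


|a|^2 = (-1)^2 + 1^2 + (-3)^2 = 11
|b|^2 = 3^2 + 2^2 + 2^2 = 17
a . b = (-1)*3 + 1*2 + (-3)*2 = -7
(a.b)^2 = (-7)^2 = 49
|rej|^2 = 11 - 49/17
= (187 - 49)/17
= 138/17
In lowest terms: 138/17


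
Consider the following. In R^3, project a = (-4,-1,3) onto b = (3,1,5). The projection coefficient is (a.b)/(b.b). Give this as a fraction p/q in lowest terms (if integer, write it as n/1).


Projection coefficient = (a . b) / (b . b)
a . b = (-4)*3 + (-1)*1 + 3*5
= -12 + (-1) + 15 = 2
b . b = 3^2 + 1^2 + 5^2
= 9 + 1 + 25 = 35
Coefficient = 2/35
In lowest terms: 2/35


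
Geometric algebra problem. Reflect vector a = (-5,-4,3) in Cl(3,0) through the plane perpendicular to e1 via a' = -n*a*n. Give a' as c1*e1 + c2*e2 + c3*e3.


Reflection formula: a' = -n*a*n, with n = e1 (unit vector, n^2 = 1).
For reflection through hyperplane perp to e1:
The component along e1 flips sign, others stay.
a = (-5, -4, 3)
a' = (5, -4, 3)
a' = 5*e1 - 4*e2 + 3*e3


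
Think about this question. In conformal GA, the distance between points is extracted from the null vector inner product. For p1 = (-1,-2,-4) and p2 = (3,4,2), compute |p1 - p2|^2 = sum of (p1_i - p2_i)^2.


p1 - p2 = (-4, -6, -6)
|p1 - p2|^2 = (-4)^2 + (-6)^2 + (-6)^2
= 16 + 36 + 36
= 88


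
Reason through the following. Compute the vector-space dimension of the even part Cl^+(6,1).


Even subalgebra dimension = 2^(n-1)
n = 6 + 1 = 7
2^(7 - 1) = 2^6 = 64
Verification: sum of C(7,k) for even k = 1 + 21 + 35 + 7 = 64
Result = 64


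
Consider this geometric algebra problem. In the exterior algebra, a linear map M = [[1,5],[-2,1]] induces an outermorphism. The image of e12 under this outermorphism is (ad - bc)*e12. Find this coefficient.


The outermorphism of a linear map f sends e1^e2 to f(e1)^f(e2).
f(e1) = 1*e1 - 2*e2
f(e2) = 5*e1 + 1*e2
f(e1) ^ f(e2) = (1*e1 - 2*e2) ^ (5*e1 + 1*e2)
= 1*1*e12 + (-2)*5*e21
= (1 - (-10))*e12
= 11*e12
Coefficient = 11


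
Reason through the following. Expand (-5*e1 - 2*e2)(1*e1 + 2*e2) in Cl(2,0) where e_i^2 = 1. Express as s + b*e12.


Expand: (-5*e1 - 2*e2)(1*e1 + 2*e2)
= (-5)*1*e1e1 + (-5)*2*e1e2 + (-2)*1*e2e1 + (-2)*2*e2e2
Using e1^2 = e2^2 = 1, e2e1 = -e1e2:
Scalar part s = (-5)*1 + (-2)*2 = -5 + (-4) = -9
Bivector part b = (-5)*2 - (-2)*1 = -10 - (-2) = -8
uv = -9 - 8*e12


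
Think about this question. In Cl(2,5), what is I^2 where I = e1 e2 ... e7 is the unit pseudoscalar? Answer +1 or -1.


The pseudoscalar I = e1...e_n (product of all n generators) of Cl(p,q) satisfies I^2 = (-1)^(q + n(n-1)/2).
p = 2, q = 5, n = p + q = 7
n(n-1)/2 = 7 * 6 / 2 = 21
Exponent = q + n(n-1)/2 = 5 + 21 = 26
I^2 = (-1)^26 = +1


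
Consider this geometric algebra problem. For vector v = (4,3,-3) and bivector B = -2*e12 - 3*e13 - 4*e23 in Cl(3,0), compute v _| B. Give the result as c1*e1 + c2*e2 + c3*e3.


Left contraction v _| B = <vB>_1 (grade-1 part of the geometric product vB).
Using e1_|e12 = e2, e2_|e12 = -e1, e1_|e13 = e3, e3_|e13 = -e1, e2_|e23 = e3, e3_|e23 = -e2:
e1 coeff: -v2*b12 - v3*b13 = -(3)*(-2) - (-3)*(-3) = -3
e2 coeff: v1*b12 - v3*b23 = (4)*(-2) - (-3)*(-4) = -20
e3 coeff: v1*b13 + v2*b23 = (4)*(-3) + (3)*(-4) = -24
v _| B = -3*e1 - 20*e2 - 24*e3


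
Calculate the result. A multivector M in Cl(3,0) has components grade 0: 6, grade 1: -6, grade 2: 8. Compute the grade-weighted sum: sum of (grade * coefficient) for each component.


Grade-weighted sum = sum of grade_k * coefficient_k
0*6 = 0
1*(-6) = -6
2*8 = 16
Total = 0 + (-6) + 16 = 10


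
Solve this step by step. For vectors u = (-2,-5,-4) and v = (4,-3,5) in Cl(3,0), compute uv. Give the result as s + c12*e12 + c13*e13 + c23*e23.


In Cl(3,0): e_i^2 = 1, e_ie_j = -e_je_i for i != j.
Scalar part = u . v = (-2)*4 + (-5)*(-3) + (-4)*5
= -8 + 15 + (-20) = -13
e12 coeff = (-2)*(-3) - (-5)*4 = 6 - (-20) = 26
e13 coeff = (-2)*5 - (-4)*4 = -10 - (-16) = 6
e23 coeff = (-5)*5 - (-4)*(-3) = -25 - 12 = -37
uv = -13 + 26*e12 + 6*e13 - 37*e23


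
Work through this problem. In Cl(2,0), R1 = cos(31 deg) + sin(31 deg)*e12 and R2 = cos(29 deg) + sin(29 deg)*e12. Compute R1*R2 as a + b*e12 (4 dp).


Same-plane rotors commute and their half-angles add:
R1*R2 = cos(a1 + a2) + sin(a1 + a2)*e12.
a1 + a2 = 31 + 29 = 60 deg
cos(60 deg) = 0.5000
sin(60 deg) = 0.8660
R1*R2 = 0.5000 + 0.8660*e12
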